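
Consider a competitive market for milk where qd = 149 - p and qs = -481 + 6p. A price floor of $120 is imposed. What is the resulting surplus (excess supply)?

Equilibrium price would be p* = 90, so the floor at 120 binds.
At p = 120: qd = 29, qs = 239.
Surplus = 239 − 29 = 210.

Surplus = 210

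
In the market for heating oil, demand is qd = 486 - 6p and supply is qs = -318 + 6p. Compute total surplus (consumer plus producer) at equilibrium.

Total surplus = 1176

Equilibrium: 486 - 6p = -318 + 6p gives p* = 67, q* = 84.
Demand choke price: p = 81; supply starts at p = 53.
CS = ½(81 − 67)(84) = 588; PS = ½(67 − 53)(84) = 588.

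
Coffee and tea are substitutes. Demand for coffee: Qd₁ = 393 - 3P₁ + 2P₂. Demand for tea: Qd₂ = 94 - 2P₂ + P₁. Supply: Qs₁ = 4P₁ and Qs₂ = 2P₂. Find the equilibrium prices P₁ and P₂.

P₁ = 880/13, P₂ = 1051/26

Market 1: 393 - 3P₁ + 2P₂ = 4P₁ → 7P₁ - 2P₂ = 393.
Market 2: 4P₂ - P₁ = 94.
Eliminating P₂: 4×(1) + 2×(2) gives 26P₁ = 1760, so P₁ = 880/13.
Back-substitute into (2): P₂ = (94 + 1×880/13) / 4 = 1051/26.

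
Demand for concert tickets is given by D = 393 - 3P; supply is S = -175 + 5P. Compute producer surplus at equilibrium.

Producer surplus = 3240

Equilibrium: 393 - 3P = -175 + 5P gives P* = 71, Q* = 180.
Supply starts at P = 35 (where S = 0).
PS = ½(71 − 35)(180) = 3240.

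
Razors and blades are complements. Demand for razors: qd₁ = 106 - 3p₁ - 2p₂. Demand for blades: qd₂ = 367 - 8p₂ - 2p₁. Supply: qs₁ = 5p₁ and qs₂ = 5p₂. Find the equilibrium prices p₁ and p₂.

Market 1: 106 - 3p₁ - 2p₂ = 5p₁ → 8p₁ + 2p₂ = 106.
Market 2: 13p₂ + 2p₁ = 367.
Eliminating p₂: 13×(1) − 2×(2) gives 100p₁ = 644, so p₁ = 6.44.
Back-substitute into (2): p₂ = (367 − 2×6.44) / 13 = 27.24.

p₁ = 6.44, p₂ = 27.24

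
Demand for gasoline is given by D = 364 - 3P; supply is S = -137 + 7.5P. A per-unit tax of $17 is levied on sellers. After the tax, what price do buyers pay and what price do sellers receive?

Pre-tax equilibrium: P* = 334/7, Q* = 1546/7.
Tax on sellers shifts supply to S = -137 + 7.5(P − 17) = -264.5 + 7.5P.
364 - 3P = -264.5 + 7.5P gives buyer price Pb = 419/7; sellers receive Ps = 419/7 − 17 = 300/7.
New quantity: Q = 364 − 3(419/7) = 1291/7.

Buyers pay 419/7, sellers receive 300/7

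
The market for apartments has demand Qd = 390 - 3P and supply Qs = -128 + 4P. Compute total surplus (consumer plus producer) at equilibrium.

Equilibrium: 390 - 3P = -128 + 4P gives P* = 74, Q* = 168.
Demand choke price: P = 130; supply starts at P = 32.
CS = ½(130 − 74)(168) = 4704; PS = ½(74 − 32)(168) = 3528.

Total surplus = 8232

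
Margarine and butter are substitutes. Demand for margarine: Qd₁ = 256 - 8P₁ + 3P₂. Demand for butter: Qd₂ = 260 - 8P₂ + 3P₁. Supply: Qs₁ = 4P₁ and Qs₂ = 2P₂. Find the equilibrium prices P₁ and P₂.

P₁ = 3340/111, P₂ = 1296/37

Market 1: 256 - 8P₁ + 3P₂ = 4P₁ → 12P₁ - 3P₂ = 256.
Market 2: 10P₂ - 3P₁ = 260.
Eliminating P₂: 10×(1) + 3×(2) gives 111P₁ = 3340, so P₁ = 3340/111.
Back-substitute into (2): P₂ = (260 + 3×3340/111) / 10 = 1296/37.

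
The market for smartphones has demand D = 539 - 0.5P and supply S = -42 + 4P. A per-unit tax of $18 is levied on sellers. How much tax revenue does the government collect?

Pre-tax equilibrium: P* = 1162/9, Q* = 4270/9.
Tax on sellers shifts supply to S = -42 + 4(P − 18) = -114 + 4P.
539 - 0.5P = -114 + 4P gives buyer price Pb = 1306/9; sellers receive Ps = 1306/9 − 18 = 1144/9.
New quantity: Q = 539 − 0.5(1306/9) = 4198/9.
Revenue = 18 × 4198/9 = 8396.

Tax revenue = 8396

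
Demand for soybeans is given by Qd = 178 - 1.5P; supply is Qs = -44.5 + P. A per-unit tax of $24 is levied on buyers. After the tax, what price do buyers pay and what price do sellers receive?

Pre-tax equilibrium: P* = 89, Q* = 44.5.
Tax on buyers shifts demand to Qd = 178 − 1.5(P + 24) = 142 - 1.5P.
142 - 1.5P = -44.5 + P gives seller price Ps = 74.6; buyers pay Pb = 74.6 + 24 = 98.6.
New quantity: Q = 178 − 1.5(98.6) = 30.1.

Buyers pay $98.6, sellers receive $74.6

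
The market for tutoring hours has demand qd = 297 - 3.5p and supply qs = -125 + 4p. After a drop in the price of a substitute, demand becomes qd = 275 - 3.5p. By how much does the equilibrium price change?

Original equilibrium: p* = 844/15, q* = 1501/15.
New equilibrium: 275 - 3.5p = -125 + 4p, so 400 = 7.5p and p' = 160/3; q' = 275 − 3.5(160/3) = 265/3.
Change in price: 160/3 − 844/15 = -44/15.

Δp = -44/15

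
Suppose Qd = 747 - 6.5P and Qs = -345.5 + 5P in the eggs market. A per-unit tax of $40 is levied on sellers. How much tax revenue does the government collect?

Pre-tax equilibrium: P* = 95, Q* = 129.5.
Tax on sellers shifts supply to Qs = -345.5 + 5(P − 40) = -545.5 + 5P.
747 - 6.5P = -545.5 + 5P gives buyer price Pb = 2585/23; sellers receive Ps = 2585/23 − 40 = 1665/23.
New quantity: Q = 747 − 6.5(2585/23) = 757/46.
Revenue = 40 × 757/46 = 15140/23.

Tax revenue = 15140/23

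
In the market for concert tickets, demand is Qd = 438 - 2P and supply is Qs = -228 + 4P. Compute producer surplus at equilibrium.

Producer surplus = 5832

Equilibrium: 438 - 2P = -228 + 4P gives P* = 111, Q* = 216.
Supply starts at P = 57 (where Qs = 0).
PS = ½(111 − 57)(216) = 5832.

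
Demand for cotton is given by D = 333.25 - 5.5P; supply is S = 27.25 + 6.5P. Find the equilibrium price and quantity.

P* = 25.5, Q* = 193

Set D = S: 333.25 - 5.5P = 27.25 + 6.5P.
306 = 12P, so P* = 25.5.
Q* = 333.25 − 5.5(25.5) = 193.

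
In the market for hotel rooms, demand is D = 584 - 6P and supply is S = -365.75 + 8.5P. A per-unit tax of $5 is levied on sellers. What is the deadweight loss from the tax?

Pre-tax equilibrium: P* = 65.5, Q* = 191.
Tax on sellers shifts supply to S = -365.75 + 8.5(P − 5) = -408.25 + 8.5P.
584 - 6P = -408.25 + 8.5P gives buyer price Pb = 3969/58; sellers receive Ps = 3969/58 − 5 = 3679/58.
New quantity: Q = 584 − 6(3969/58) = 5029/29.
DWL = ½ × 5 × (191 − 5029/29) = 1275/29.

Deadweight loss = 1275/29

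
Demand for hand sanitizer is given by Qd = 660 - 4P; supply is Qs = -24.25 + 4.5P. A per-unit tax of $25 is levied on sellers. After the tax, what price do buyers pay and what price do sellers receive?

Pre-tax equilibrium: P* = 80.5, Q* = 338.
Tax on sellers shifts supply to Qs = -24.25 + 4.5(P − 25) = -136.75 + 4.5P.
660 - 4P = -136.75 + 4.5P gives buyer price Pb = 3187/34; sellers receive Ps = 3187/34 − 25 = 2337/34.
New quantity: Q = 660 − 4(3187/34) = 4846/17.

Buyers pay 3187/34, sellers receive 2337/34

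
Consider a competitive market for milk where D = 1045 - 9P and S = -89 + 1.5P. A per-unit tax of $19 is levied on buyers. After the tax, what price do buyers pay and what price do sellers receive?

Buyers pay 775/7, sellers receive 642/7

Pre-tax equilibrium: P* = 108, Q* = 73.
Tax on buyers shifts demand to D = 1045 − 9(P + 19) = 874 - 9P.
874 - 9P = -89 + 1.5P gives seller price Ps = 642/7; buyers pay Pb = 642/7 + 19 = 775/7.
New quantity: Q = 1045 − 9(775/7) = 340/7.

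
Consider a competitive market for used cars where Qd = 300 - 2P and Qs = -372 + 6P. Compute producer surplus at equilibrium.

Producer surplus = 1452

Equilibrium: 300 - 2P = -372 + 6P gives P* = 84, Q* = 132.
Supply starts at P = 62 (where Qs = 0).
PS = ½(84 − 62)(132) = 1452.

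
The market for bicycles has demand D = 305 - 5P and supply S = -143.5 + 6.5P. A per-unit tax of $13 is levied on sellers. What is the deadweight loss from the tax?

Pre-tax equilibrium: P* = 39, Q* = 110.
Tax on sellers shifts supply to S = -143.5 + 6.5(P − 13) = -228 + 6.5P.
305 - 5P = -228 + 6.5P gives buyer price Pb = 1066/23; sellers receive Ps = 1066/23 − 13 = 767/23.
New quantity: Q = 305 − 5(1066/23) = 1685/23.
DWL = ½ × 13 × (110 − 1685/23) = 10985/46.

Deadweight loss = 10985/46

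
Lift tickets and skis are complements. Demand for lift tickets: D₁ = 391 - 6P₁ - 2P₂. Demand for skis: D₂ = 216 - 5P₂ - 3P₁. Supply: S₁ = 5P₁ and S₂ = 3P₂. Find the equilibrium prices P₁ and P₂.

P₁ = 1348/41, P₂ = 1203/82

Market 1: 391 - 6P₁ - 2P₂ = 5P₁ → 11P₁ + 2P₂ = 391.
Market 2: 8P₂ + 3P₁ = 216.
Eliminating P₂: 8×(1) − 2×(2) gives 82P₁ = 2696, so P₁ = 1348/41.
Back-substitute into (2): P₂ = (216 − 3×1348/41) / 8 = 1203/82.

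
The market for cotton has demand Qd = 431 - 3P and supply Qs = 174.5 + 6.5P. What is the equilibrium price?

Set Qd = Qs: 431 - 3P = 174.5 + 6.5P.
256.5 = 9.5P, so P* = 27.
Q* = 431 − 3(27) = 350.

P* = 27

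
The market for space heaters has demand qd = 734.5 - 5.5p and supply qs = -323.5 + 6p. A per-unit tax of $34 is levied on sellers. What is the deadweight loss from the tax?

Pre-tax equilibrium: p* = 92, q* = 228.5.
Tax on sellers shifts supply to qs = -323.5 + 6(p − 34) = -527.5 + 6p.
734.5 - 5.5p = -527.5 + 6p gives buyer price pb = 2524/23; sellers receive ps = 2524/23 − 34 = 1742/23.
New quantity: q = 734.5 − 5.5(2524/23) = 6023/46.
DWL = ½ × 34 × (228.5 − 6023/46) = 38148/23.

Deadweight loss = 38148/23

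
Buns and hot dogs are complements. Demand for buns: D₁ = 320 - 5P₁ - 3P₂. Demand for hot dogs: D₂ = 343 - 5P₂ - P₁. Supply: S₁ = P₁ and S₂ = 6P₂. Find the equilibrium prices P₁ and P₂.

Market 1: 320 - 5P₁ - 3P₂ = P₁ → 6P₁ + 3P₂ = 320.
Market 2: 11P₂ + P₁ = 343.
Eliminating P₂: 11×(1) − 3×(2) gives 63P₁ = 2491, so P₁ = 2491/63.
Back-substitute into (2): P₂ = (343 − 1×2491/63) / 11 = 1738/63.

P₁ = 2491/63, P₂ = 1738/63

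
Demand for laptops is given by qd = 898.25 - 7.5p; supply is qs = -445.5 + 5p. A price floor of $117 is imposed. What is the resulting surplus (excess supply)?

Equilibrium price would be p* = 107.5, so the floor at 117 binds.
At p = 117: qd = 20.75, qs = 139.5.
Surplus = 139.5 − 20.75 = 118.75.

Surplus = 118.75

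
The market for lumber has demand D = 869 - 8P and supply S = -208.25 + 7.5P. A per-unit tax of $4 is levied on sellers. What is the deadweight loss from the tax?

Deadweight loss = 960/31

Pre-tax equilibrium: P* = 69.5, Q* = 313.
Tax on sellers shifts supply to S = -208.25 + 7.5(P − 4) = -238.25 + 7.5P.
869 - 8P = -238.25 + 7.5P gives buyer price Pb = 4429/62; sellers receive Ps = 4429/62 − 4 = 4181/62.
New quantity: Q = 869 − 8(4429/62) = 9223/31.
DWL = ½ × 4 × (313 − 9223/31) = 960/31.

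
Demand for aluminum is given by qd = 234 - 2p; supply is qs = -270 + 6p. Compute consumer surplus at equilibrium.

Consumer surplus = 2916

Equilibrium: 234 - 2p = -270 + 6p gives p* = 63, q* = 108.
Demand choke price (qd = 0): p = 117.
CS = ½(117 − 63)(108) = 2916.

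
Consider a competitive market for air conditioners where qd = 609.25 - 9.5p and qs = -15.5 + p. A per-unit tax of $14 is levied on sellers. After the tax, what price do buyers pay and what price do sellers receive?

Pre-tax equilibrium: p* = 59.5, q* = 44.
Tax on sellers shifts supply to qs = -15.5 + 1(p − 14) = -29.5 + p.
609.25 - 9.5p = -29.5 + p gives buyer price pb = 365/6; sellers receive ps = 365/6 − 14 = 281/6.
New quantity: q = 609.25 − 9.5(365/6) = 94/3.

Buyers pay 365/6, sellers receive 281/6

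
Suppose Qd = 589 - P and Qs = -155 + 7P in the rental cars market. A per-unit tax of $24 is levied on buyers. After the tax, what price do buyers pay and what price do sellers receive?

Buyers pay $114, sellers receive $90

Pre-tax equilibrium: P* = 93, Q* = 496.
Tax on buyers shifts demand to Qd = 589 − 1(P + 24) = 565 - P.
565 - P = -155 + 7P gives seller price Ps = 90; buyers pay Pb = 90 + 24 = 114.
New quantity: Q = 589 − 1(114) = 475.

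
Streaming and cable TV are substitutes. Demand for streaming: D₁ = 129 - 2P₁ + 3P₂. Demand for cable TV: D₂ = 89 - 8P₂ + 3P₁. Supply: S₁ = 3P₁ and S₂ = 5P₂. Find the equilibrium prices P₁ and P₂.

P₁ = 243/7, P₂ = 104/7

Market 1: 129 - 2P₁ + 3P₂ = 3P₁ → 5P₁ - 3P₂ = 129.
Market 2: 13P₂ - 3P₁ = 89.
Eliminating P₂: 13×(1) + 3×(2) gives 56P₁ = 1944, so P₁ = 243/7.
Back-substitute into (2): P₂ = (89 + 3×243/7) / 13 = 104/7.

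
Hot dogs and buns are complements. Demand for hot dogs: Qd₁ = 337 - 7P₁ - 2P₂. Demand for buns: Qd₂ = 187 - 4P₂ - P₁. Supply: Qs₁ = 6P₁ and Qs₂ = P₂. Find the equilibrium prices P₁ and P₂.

P₁ = 437/21, P₂ = 698/21

Market 1: 337 - 7P₁ - 2P₂ = 6P₁ → 13P₁ + 2P₂ = 337.
Market 2: 5P₂ + P₁ = 187.
Eliminating P₂: 5×(1) − 2×(2) gives 63P₁ = 1311, so P₁ = 437/21.
Back-substitute into (2): P₂ = (187 − 1×437/21) / 5 = 698/21.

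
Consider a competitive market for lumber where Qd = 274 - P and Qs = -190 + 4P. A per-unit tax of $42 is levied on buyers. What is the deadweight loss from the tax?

Pre-tax equilibrium: P* = 92.8, Q* = 181.2.
Tax on buyers shifts demand to Qd = 274 − 1(P + 42) = 232 - P.
232 - P = -190 + 4P gives seller price Ps = 84.4; buyers pay Pb = 84.4 + 42 = 126.4.
New quantity: Q = 274 − 1(126.4) = 147.6.
DWL = ½ × 42 × (181.2 − 147.6) = 705.6.

Deadweight loss = 705.6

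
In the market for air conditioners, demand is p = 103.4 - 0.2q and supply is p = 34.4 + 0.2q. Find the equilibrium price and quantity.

Set the two price expressions equal: 103.4 - 0.2q = 34.4 + 0.2q.
69 = 0.4q, so q* = 172.5.
p* = 103.4 − (0.2)(172.5) = 68.9.

p* = 68.9, q* = 172.5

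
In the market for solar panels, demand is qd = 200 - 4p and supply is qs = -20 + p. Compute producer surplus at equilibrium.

Equilibrium: 200 - 4p = -20 + p gives p* = 44, q* = 24.
Supply starts at p = 20 (where qs = 0).
PS = ½(44 − 20)(24) = 288.

Producer surplus = 288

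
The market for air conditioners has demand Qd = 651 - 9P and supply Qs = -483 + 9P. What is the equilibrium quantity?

Set Qd = Qs: 651 - 9P = -483 + 9P.
1134 = 18P, so P* = 63.
Q* = 651 − 9(63) = 84.

Q* = 84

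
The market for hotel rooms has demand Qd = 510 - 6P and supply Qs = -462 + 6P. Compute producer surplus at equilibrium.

Equilibrium: 510 - 6P = -462 + 6P gives P* = 81, Q* = 24.
Supply starts at P = 77 (where Qs = 0).
PS = ½(81 − 77)(24) = 48.

Producer surplus = 48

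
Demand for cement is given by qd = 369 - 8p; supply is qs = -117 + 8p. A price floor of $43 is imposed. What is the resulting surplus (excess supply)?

Equilibrium price would be p* = 30.375, so the floor at 43 binds.
At p = 43: qd = 25, qs = 227.
Surplus = 227 − 25 = 202.

Surplus = 202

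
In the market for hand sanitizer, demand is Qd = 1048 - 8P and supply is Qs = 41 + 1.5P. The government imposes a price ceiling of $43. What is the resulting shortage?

Equilibrium price would be P* = 106, so the ceiling at 43 binds.
At P = 43: Qd = 1048 − 8(43) = 704, Qs = 41 + 1.5(43) = 105.5.
Shortage = 704 − 105.5 = 598.5.

Shortage = 598.5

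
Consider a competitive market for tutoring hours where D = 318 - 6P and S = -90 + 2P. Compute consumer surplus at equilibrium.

Consumer surplus = 12

Equilibrium: 318 - 6P = -90 + 2P gives P* = 51, Q* = 12.
Demand choke price (D = 0): P = 53.
CS = ½(53 − 51)(12) = 12.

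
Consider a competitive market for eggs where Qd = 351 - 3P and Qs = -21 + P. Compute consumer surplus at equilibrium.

Consumer surplus = 864

Equilibrium: 351 - 3P = -21 + P gives P* = 93, Q* = 72.
Demand choke price (Qd = 0): P = 117.
CS = ½(117 − 93)(72) = 864.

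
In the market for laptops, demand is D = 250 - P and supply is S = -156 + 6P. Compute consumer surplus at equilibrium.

Equilibrium: 250 - P = -156 + 6P gives P* = 58, Q* = 192.
Demand choke price (D = 0): P = 250.
CS = ½(250 − 58)(192) = 18432.

Consumer surplus = 18432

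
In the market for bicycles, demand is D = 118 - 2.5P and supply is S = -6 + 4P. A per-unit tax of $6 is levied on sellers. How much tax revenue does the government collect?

Tax revenue = 4764/13

Pre-tax equilibrium: P* = 248/13, Q* = 914/13.
Tax on sellers shifts supply to S = -6 + 4(P − 6) = -30 + 4P.
118 - 2.5P = -30 + 4P gives buyer price Pb = 296/13; sellers receive Ps = 296/13 − 6 = 218/13.
New quantity: Q = 118 − 2.5(296/13) = 794/13.
Revenue = 6 × 794/13 = 4764/13.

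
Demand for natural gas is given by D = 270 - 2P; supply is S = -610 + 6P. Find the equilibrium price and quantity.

Set D = S: 270 - 2P = -610 + 6P.
880 = 8P, so P* = 110.
Q* = 270 − 2(110) = 50.

P* = 110, Q* = 50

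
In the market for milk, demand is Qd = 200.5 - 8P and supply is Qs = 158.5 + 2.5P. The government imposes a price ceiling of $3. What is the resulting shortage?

Shortage = 10.5

Equilibrium price would be P* = 4, so the ceiling at 3 binds.
At P = 3: Qd = 200.5 − 8(3) = 176.5, Qs = 158.5 + 2.5(3) = 166.
Shortage = 176.5 − 166 = 10.5.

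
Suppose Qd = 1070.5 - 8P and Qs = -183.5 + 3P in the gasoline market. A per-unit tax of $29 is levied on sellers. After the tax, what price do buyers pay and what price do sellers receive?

Pre-tax equilibrium: P* = 114, Q* = 158.5.
Tax on sellers shifts supply to Qs = -183.5 + 3(P − 29) = -270.5 + 3P.
1070.5 - 8P = -270.5 + 3P gives buyer price Pb = 1341/11; sellers receive Ps = 1341/11 − 29 = 1022/11.
New quantity: Q = 1070.5 − 8(1341/11) = 2095/22.

Buyers pay 1341/11, sellers receive 1022/11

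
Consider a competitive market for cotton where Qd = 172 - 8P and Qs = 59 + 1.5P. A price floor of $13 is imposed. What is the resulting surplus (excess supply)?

Equilibrium price would be P* = 226/19, so the floor at 13 binds.
At P = 13: Qd = 68, Qs = 78.5.
Surplus = 78.5 − 68 = 10.5.

Surplus = 10.5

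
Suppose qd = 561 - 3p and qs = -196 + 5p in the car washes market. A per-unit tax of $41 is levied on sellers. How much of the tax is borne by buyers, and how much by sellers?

Pre-tax equilibrium: p* = 94.625, q* = 277.125.
Tax on sellers shifts supply to qs = -196 + 5(p − 41) = -401 + 5p.
561 - 3p = -401 + 5p gives buyer price pb = 120.25; sellers receive ps = 120.25 − 41 = 79.25.
New quantity: q = 561 − 3(120.25) = 200.25.
Buyer burden = 120.25 − 94.625 = 25.625; seller burden = 94.625 − 79.25 = 15.375.

Buyers bear $25.625, sellers bear $15.375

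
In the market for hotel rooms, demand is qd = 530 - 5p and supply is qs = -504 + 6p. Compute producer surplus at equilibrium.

Producer surplus = 300

Equilibrium: 530 - 5p = -504 + 6p gives p* = 94, q* = 60.
Supply starts at p = 84 (where qs = 0).
PS = ½(94 − 84)(60) = 300.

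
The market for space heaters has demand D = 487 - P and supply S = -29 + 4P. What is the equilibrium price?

Set D = S: 487 - P = -29 + 4P.
516 = 5P, so P* = 103.2.
Q* = 487 − 1(103.2) = 383.8.

P* = 103.2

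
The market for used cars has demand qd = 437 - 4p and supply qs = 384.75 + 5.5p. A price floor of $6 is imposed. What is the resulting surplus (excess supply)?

Surplus = 4.75

Equilibrium price would be p* = 5.5, so the floor at 6 binds.
At p = 6: qd = 413, qs = 417.75.
Surplus = 417.75 − 413 = 4.75.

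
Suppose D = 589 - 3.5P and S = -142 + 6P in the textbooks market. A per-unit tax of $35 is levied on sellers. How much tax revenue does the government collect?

Tax revenue = 161140/19

Pre-tax equilibrium: P* = 1462/19, Q* = 6074/19.
Tax on sellers shifts supply to S = -142 + 6(P − 35) = -352 + 6P.
589 - 3.5P = -352 + 6P gives buyer price Pb = 1882/19; sellers receive Ps = 1882/19 − 35 = 1217/19.
New quantity: Q = 589 − 3.5(1882/19) = 4604/19.
Revenue = 35 × 4604/19 = 161140/19.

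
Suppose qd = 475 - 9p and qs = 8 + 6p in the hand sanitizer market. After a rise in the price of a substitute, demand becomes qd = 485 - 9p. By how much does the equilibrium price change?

Original equilibrium: p* = 467/15, q* = 194.8.
New equilibrium: 485 - 9p = 8 + 6p, so 477 = 15p and p' = 31.8; q' = 485 − 9(31.8) = 198.8.
Change in price: 31.8 − 467/15 = 2/3.

Δp = 2/3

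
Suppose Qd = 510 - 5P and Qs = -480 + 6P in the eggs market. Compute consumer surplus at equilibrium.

Equilibrium: 510 - 5P = -480 + 6P gives P* = 90, Q* = 60.
Demand choke price (Qd = 0): P = 102.
CS = ½(102 − 90)(60) = 360.

Consumer surplus = 360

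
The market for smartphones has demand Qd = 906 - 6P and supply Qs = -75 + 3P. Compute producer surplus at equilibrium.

Equilibrium: 906 - 6P = -75 + 3P gives P* = 109, Q* = 252.
Supply starts at P = 25 (where Qs = 0).
PS = ½(109 − 25)(252) = 10584.

Producer surplus = 10584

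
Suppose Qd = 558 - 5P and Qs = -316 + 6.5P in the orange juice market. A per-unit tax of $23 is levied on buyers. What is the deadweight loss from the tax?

Pre-tax equilibrium: P* = 76, Q* = 178.
Tax on buyers shifts demand to Qd = 558 − 5(P + 23) = 443 - 5P.
443 - 5P = -316 + 6.5P gives seller price Ps = 66; buyers pay Pb = 66 + 23 = 89.
New quantity: Q = 558 − 5(89) = 113.
DWL = ½ × 23 × (178 − 113) = 747.5.

Deadweight loss = 747.5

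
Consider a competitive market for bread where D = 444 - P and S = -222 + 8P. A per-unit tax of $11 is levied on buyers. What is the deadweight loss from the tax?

Deadweight loss = 484/9

Pre-tax equilibrium: P* = 74, Q* = 370.
Tax on buyers shifts demand to D = 444 − 1(P + 11) = 433 - P.
433 - P = -222 + 8P gives seller price Ps = 655/9; buyers pay Pb = 655/9 + 11 = 754/9.
New quantity: Q = 444 − 1(754/9) = 3242/9.
DWL = ½ × 11 × (370 − 3242/9) = 484/9.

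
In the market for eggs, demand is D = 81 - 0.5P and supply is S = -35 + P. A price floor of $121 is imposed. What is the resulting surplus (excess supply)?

Surplus = 65.5

Equilibrium price would be P* = 232/3, so the floor at 121 binds.
At P = 121: D = 20.5, S = 86.
Surplus = 86 − 20.5 = 65.5.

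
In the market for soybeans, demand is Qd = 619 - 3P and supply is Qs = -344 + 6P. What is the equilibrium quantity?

Q* = 298

Set Qd = Qs: 619 - 3P = -344 + 6P.
963 = 9P, so P* = 107.
Q* = 619 − 3(107) = 298.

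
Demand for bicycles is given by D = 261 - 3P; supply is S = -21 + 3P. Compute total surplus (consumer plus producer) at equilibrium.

Total surplus = 4800

Equilibrium: 261 - 3P = -21 + 3P gives P* = 47, Q* = 120.
Demand choke price: P = 87; supply starts at P = 7.
CS = ½(87 − 47)(120) = 2400; PS = ½(47 − 7)(120) = 2400.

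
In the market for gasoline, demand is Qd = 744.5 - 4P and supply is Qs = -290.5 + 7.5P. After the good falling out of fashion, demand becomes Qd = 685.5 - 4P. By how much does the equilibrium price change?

ΔP = -118/23

Original equilibrium: P* = 90, Q* = 384.5.
New equilibrium: 685.5 - 4P = -290.5 + 7.5P, so 976 = 11.5P and P' = 1952/23; Q' = 685.5 − 4(1952/23) = 15917/46.
Change in price: 1952/23 − 90 = -118/23.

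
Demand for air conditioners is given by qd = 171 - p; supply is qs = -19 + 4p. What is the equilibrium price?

Set qd = qs: 171 - p = -19 + 4p.
190 = 5p, so p* = 38.
q* = 171 − 1(38) = 133.

p* = 38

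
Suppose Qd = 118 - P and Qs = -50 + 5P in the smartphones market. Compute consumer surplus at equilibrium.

Equilibrium: 118 - P = -50 + 5P gives P* = 28, Q* = 90.
Demand choke price (Qd = 0): P = 118.
CS = ½(118 − 28)(90) = 4050.

Consumer surplus = 4050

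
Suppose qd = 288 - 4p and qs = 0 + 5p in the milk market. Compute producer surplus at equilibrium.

Producer surplus = 2560

Equilibrium: 288 - 4p = 0 + 5p gives p* = 32, q* = 160.
Supply starts at p = 0 (where qs = 0).
PS = ½(32 − 0)(160) = 2560.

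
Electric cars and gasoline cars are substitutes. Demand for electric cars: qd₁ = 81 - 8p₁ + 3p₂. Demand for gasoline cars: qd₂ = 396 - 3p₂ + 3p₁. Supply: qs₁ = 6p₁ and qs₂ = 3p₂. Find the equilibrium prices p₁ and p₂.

p₁ = 22.32, p₂ = 77.16

Market 1: 81 - 8p₁ + 3p₂ = 6p₁ → 14p₁ - 3p₂ = 81.
Market 2: 6p₂ - 3p₁ = 396.
Eliminating p₂: 6×(1) + 3×(2) gives 75p₁ = 1674, so p₁ = 22.32.
Back-substitute into (2): p₂ = (396 + 3×22.32) / 6 = 77.16.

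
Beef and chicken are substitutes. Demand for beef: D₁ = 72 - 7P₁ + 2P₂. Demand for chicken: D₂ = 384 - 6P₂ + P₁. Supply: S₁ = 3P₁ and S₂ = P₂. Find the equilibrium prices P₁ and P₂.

P₁ = 318/17, P₂ = 978/17

Market 1: 72 - 7P₁ + 2P₂ = 3P₁ → 10P₁ - 2P₂ = 72.
Market 2: 7P₂ - P₁ = 384.
Eliminating P₂: 7×(1) + 2×(2) gives 68P₁ = 1272, so P₁ = 318/17.
Back-substitute into (2): P₂ = (384 + 1×318/17) / 7 = 978/17.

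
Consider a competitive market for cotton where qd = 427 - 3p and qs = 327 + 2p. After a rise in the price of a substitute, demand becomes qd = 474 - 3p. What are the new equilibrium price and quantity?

Original equilibrium: p* = 20, q* = 367.
New equilibrium: 474 - 3p = 327 + 2p, so 147 = 5p and p' = 29.4; q' = 474 − 3(29.4) = 385.8.

p' = 29.4, q' = 385.8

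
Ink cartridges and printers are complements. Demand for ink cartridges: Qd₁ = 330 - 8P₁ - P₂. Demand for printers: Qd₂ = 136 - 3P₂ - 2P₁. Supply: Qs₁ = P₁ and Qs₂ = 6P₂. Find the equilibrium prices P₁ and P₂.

P₁ = 2834/79, P₂ = 564/79

Market 1: 330 - 8P₁ - P₂ = P₁ → 9P₁ + P₂ = 330.
Market 2: 9P₂ + 2P₁ = 136.
Eliminating P₂: 9×(1) − 1×(2) gives 79P₁ = 2834, so P₁ = 2834/79.
Back-substitute into (2): P₂ = (136 − 2×2834/79) / 9 = 564/79.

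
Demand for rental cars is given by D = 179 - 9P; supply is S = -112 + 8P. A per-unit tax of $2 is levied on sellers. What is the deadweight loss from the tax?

Pre-tax equilibrium: P* = 291/17, Q* = 424/17.
Tax on sellers shifts supply to S = -112 + 8(P − 2) = -128 + 8P.
179 - 9P = -128 + 8P gives buyer price Pb = 307/17; sellers receive Ps = 307/17 − 2 = 273/17.
New quantity: Q = 179 − 9(307/17) = 280/17.
DWL = ½ × 2 × (424/17 − 280/17) = 144/17.

Deadweight loss = 144/17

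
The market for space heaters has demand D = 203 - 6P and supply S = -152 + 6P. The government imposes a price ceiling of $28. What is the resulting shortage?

Shortage = 19

Equilibrium price would be P* = 355/12, so the ceiling at 28 binds.
At P = 28: D = 203 − 6(28) = 35, S = -152 + 6(28) = 16.
Shortage = 35 − 16 = 19.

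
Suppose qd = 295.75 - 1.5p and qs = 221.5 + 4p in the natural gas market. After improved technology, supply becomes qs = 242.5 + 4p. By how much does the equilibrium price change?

Original equilibrium: p* = 13.5, q* = 275.5.
New equilibrium: 295.75 - 1.5p = 242.5 + 4p, so 53.25 = 5.5p and p' = 213/22; q' = 295.75 − 1.5(213/22) = 6187/22.
Change in price: 213/22 − 13.5 = -42/11.

Δp = -42/11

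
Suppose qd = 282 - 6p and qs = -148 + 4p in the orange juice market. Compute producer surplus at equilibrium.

Equilibrium: 282 - 6p = -148 + 4p gives p* = 43, q* = 24.
Supply starts at p = 37 (where qs = 0).
PS = ½(43 − 37)(24) = 72.

Producer surplus = 72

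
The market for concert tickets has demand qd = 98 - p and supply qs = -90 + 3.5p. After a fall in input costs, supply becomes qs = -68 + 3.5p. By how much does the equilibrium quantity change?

Δq = 44/9

Original equilibrium: p* = 376/9, q* = 506/9.
New equilibrium: 98 - p = -68 + 3.5p, so 166 = 4.5p and p' = 332/9; q' = 98 − 1(332/9) = 550/9.
Change in quantity: 550/9 − 506/9 = 44/9.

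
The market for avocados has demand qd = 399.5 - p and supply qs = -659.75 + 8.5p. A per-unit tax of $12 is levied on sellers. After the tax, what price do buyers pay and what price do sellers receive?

Pre-tax equilibrium: p* = 111.5, q* = 288.
Tax on sellers shifts supply to qs = -659.75 + 8.5(p − 12) = -761.75 + 8.5p.
399.5 - p = -761.75 + 8.5p gives buyer price pb = 4645/38; sellers receive ps = 4645/38 − 12 = 4189/38.
New quantity: q = 399.5 − 1(4645/38) = 5268/19.

Buyers pay 4645/38, sellers receive 4189/38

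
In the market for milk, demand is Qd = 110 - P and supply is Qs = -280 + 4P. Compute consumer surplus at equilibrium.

Consumer surplus = 512

Equilibrium: 110 - P = -280 + 4P gives P* = 78, Q* = 32.
Demand choke price (Qd = 0): P = 110.
CS = ½(110 − 78)(32) = 512.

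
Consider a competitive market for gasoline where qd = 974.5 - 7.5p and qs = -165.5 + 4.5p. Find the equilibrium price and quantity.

p* = 95, q* = 262

Set qd = qs: 974.5 - 7.5p = -165.5 + 4.5p.
1140 = 12p, so p* = 95.
q* = 974.5 − 7.5(95) = 262.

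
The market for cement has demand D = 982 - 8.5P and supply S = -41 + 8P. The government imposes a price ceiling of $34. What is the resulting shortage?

Shortage = 462

Equilibrium price would be P* = 62, so the ceiling at 34 binds.
At P = 34: D = 982 − 8.5(34) = 693, S = -41 + 8(34) = 231.
Shortage = 693 − 231 = 462.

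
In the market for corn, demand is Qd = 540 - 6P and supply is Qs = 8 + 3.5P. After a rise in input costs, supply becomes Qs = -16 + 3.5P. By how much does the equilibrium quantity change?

ΔQ = -288/19

Original equilibrium: P* = 56, Q* = 204.
New equilibrium: 540 - 6P = -16 + 3.5P, so 556 = 9.5P and P' = 1112/19; Q' = 540 − 6(1112/19) = 3588/19.
Change in quantity: 3588/19 − 204 = -288/19.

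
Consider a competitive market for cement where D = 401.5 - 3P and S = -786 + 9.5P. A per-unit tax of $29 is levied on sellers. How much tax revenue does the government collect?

Tax revenue = 1461.02

Pre-tax equilibrium: P* = 95, Q* = 116.5.
Tax on sellers shifts supply to S = -786 + 9.5(P − 29) = -1061.5 + 9.5P.
401.5 - 3P = -1061.5 + 9.5P gives buyer price Pb = 117.04; sellers receive Ps = 117.04 − 29 = 88.04.
New quantity: Q = 401.5 − 3(117.04) = 50.38.
Revenue = 29 × 50.38 = 1461.02.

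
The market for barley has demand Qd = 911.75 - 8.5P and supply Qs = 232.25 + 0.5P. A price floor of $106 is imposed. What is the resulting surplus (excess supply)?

Surplus = 274.5

Equilibrium price would be P* = 75.5, so the floor at 106 binds.
At P = 106: Qd = 10.75, Qs = 285.25.
Surplus = 285.25 − 10.75 = 274.5.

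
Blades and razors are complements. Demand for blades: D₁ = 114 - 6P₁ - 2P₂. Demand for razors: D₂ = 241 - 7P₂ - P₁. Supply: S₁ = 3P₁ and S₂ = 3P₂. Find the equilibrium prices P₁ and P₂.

P₁ = 329/44, P₂ = 2055/88

Market 1: 114 - 6P₁ - 2P₂ = 3P₁ → 9P₁ + 2P₂ = 114.
Market 2: 10P₂ + P₁ = 241.
Eliminating P₂: 10×(1) − 2×(2) gives 88P₁ = 658, so P₁ = 329/44.
Back-substitute into (2): P₂ = (241 − 1×329/44) / 10 = 2055/88.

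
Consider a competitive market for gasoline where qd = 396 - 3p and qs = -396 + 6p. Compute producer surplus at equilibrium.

Producer surplus = 1452

Equilibrium: 396 - 3p = -396 + 6p gives p* = 88, q* = 132.
Supply starts at p = 66 (where qs = 0).
PS = ½(88 − 66)(132) = 1452.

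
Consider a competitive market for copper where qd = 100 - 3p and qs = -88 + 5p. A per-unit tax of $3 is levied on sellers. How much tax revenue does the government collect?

Pre-tax equilibrium: p* = 23.5, q* = 29.5.
Tax on sellers shifts supply to qs = -88 + 5(p − 3) = -103 + 5p.
100 - 3p = -103 + 5p gives buyer price pb = 25.375; sellers receive ps = 25.375 − 3 = 22.375.
New quantity: q = 100 − 3(25.375) = 23.875.
Revenue = 3 × 23.875 = 71.625.

Tax revenue = 71.625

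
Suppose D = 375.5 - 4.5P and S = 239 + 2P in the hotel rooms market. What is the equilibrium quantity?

Q* = 281

Set D = S: 375.5 - 4.5P = 239 + 2P.
136.5 = 6.5P, so P* = 21.
Q* = 375.5 − 4.5(21) = 281.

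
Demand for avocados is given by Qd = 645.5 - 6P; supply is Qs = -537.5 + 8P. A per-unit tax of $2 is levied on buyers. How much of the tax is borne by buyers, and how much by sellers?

Buyers bear 8/7, sellers bear 6/7

Pre-tax equilibrium: P* = 84.5, Q* = 138.5.
Tax on buyers shifts demand to Qd = 645.5 − 6(P + 2) = 633.5 - 6P.
633.5 - 6P = -537.5 + 8P gives seller price Ps = 1171/14; buyers pay Pb = 1171/14 + 2 = 1199/14.
New quantity: Q = 645.5 − 6(1199/14) = 1843/14.
Buyer burden = 1199/14 − 84.5 = 8/7; seller burden = 84.5 − 1171/14 = 6/7.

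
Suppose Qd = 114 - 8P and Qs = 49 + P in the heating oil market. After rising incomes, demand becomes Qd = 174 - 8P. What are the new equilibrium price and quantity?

P' = 125/9, Q' = 566/9

Original equilibrium: P* = 65/9, Q* = 506/9.
New equilibrium: 174 - 8P = 49 + P, so 125 = 9P and P' = 125/9; Q' = 174 − 8(125/9) = 566/9.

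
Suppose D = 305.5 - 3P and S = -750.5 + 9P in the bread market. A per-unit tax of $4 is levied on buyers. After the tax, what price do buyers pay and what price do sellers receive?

Pre-tax equilibrium: P* = 88, Q* = 41.5.
Tax on buyers shifts demand to D = 305.5 − 3(P + 4) = 293.5 - 3P.
293.5 - 3P = -750.5 + 9P gives seller price Ps = 87; buyers pay Pb = 87 + 4 = 91.
New quantity: Q = 305.5 − 3(91) = 32.5.

Buyers pay $91, sellers receive $87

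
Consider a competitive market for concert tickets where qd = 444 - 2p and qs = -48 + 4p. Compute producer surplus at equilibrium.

Equilibrium: 444 - 2p = -48 + 4p gives p* = 82, q* = 280.
Supply starts at p = 12 (where qs = 0).
PS = ½(82 − 12)(280) = 9800.

Producer surplus = 9800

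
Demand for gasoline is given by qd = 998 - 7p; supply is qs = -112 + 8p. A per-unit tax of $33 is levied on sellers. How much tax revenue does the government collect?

Tax revenue = 11774.4

Pre-tax equilibrium: p* = 74, q* = 480.
Tax on sellers shifts supply to qs = -112 + 8(p − 33) = -376 + 8p.
998 - 7p = -376 + 8p gives buyer price pb = 91.6; sellers receive ps = 91.6 − 33 = 58.6.
New quantity: q = 998 − 7(91.6) = 356.8.
Revenue = 33 × 356.8 = 11774.4.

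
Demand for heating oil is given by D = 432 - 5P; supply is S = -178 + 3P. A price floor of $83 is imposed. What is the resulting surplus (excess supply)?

Surplus = 54

Equilibrium price would be P* = 76.25, so the floor at 83 binds.
At P = 83: D = 17, S = 71.
Surplus = 71 − 17 = 54.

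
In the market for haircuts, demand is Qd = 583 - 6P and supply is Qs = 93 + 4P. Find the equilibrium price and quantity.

Set Qd = Qs: 583 - 6P = 93 + 4P.
490 = 10P, so P* = 49.
Q* = 583 − 6(49) = 289.

P* = 49, Q* = 289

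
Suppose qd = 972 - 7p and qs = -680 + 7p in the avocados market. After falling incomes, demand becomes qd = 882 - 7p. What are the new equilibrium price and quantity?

Original equilibrium: p* = 118, q* = 146.
New equilibrium: 882 - 7p = -680 + 7p, so 1562 = 14p and p' = 781/7; q' = 882 − 7(781/7) = 101.

p' = 781/7, q' = 101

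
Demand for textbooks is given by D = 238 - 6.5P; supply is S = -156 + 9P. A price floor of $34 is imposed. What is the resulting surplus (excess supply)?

Equilibrium price would be P* = 788/31, so the floor at 34 binds.
At P = 34: D = 17, S = 150.
Surplus = 150 − 17 = 133.

Surplus = 133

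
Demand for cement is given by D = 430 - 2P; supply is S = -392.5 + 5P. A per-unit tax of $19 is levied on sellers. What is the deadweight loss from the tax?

Deadweight loss = 1805/7

Pre-tax equilibrium: P* = 117.5, Q* = 195.
Tax on sellers shifts supply to S = -392.5 + 5(P − 19) = -487.5 + 5P.
430 - 2P = -487.5 + 5P gives buyer price Pb = 1835/14; sellers receive Ps = 1835/14 − 19 = 1569/14.
New quantity: Q = 430 − 2(1835/14) = 1175/7.
DWL = ½ × 19 × (195 − 1175/7) = 1805/7.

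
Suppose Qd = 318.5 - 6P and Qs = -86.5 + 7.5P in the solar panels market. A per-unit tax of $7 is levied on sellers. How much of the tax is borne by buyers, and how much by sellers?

Buyers bear 35/9, sellers bear 28/9

Pre-tax equilibrium: P* = 30, Q* = 138.5.
Tax on sellers shifts supply to Qs = -86.5 + 7.5(P − 7) = -139 + 7.5P.
318.5 - 6P = -139 + 7.5P gives buyer price Pb = 305/9; sellers receive Ps = 305/9 − 7 = 242/9.
New quantity: Q = 318.5 − 6(305/9) = 691/6.
Buyer burden = 305/9 − 30 = 35/9; seller burden = 30 − 242/9 = 28/9.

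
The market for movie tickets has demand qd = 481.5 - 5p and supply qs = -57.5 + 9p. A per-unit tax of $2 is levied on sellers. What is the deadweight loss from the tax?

Pre-tax equilibrium: p* = 38.5, q* = 289.
Tax on sellers shifts supply to qs = -57.5 + 9(p − 2) = -75.5 + 9p.
481.5 - 5p = -75.5 + 9p gives buyer price pb = 557/14; sellers receive ps = 557/14 − 2 = 529/14.
New quantity: q = 481.5 − 5(557/14) = 1978/7.
DWL = ½ × 2 × (289 − 1978/7) = 45/7.

Deadweight loss = 45/7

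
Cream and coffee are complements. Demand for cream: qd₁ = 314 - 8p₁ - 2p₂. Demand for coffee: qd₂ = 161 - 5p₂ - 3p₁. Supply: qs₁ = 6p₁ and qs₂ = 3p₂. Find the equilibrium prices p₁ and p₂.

Market 1: 314 - 8p₁ - 2p₂ = 6p₁ → 14p₁ + 2p₂ = 314.
Market 2: 8p₂ + 3p₁ = 161.
Eliminating p₂: 8×(1) − 2×(2) gives 106p₁ = 2190, so p₁ = 1095/53.
Back-substitute into (2): p₂ = (161 − 3×1095/53) / 8 = 656/53.

p₁ = 1095/53, p₂ = 656/53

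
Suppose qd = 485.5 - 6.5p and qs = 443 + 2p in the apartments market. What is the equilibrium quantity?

Set qd = qs: 485.5 - 6.5p = 443 + 2p.
42.5 = 8.5p, so p* = 5.
q* = 485.5 − 6.5(5) = 453.

q* = 453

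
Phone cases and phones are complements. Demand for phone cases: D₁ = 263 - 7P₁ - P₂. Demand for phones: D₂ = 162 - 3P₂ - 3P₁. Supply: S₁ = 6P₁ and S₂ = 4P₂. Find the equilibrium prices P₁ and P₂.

Market 1: 263 - 7P₁ - P₂ = 6P₁ → 13P₁ + P₂ = 263.
Market 2: 7P₂ + 3P₁ = 162.
Eliminating P₂: 7×(1) − 1×(2) gives 88P₁ = 1679, so P₁ = 1679/88.
Back-substitute into (2): P₂ = (162 − 3×1679/88) / 7 = 1317/88.

P₁ = 1679/88, P₂ = 1317/88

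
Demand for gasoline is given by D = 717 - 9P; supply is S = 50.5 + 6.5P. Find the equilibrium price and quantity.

Set D = S: 717 - 9P = 50.5 + 6.5P.
666.5 = 15.5P, so P* = 43.
Q* = 717 − 9(43) = 330.

P* = 43, Q* = 330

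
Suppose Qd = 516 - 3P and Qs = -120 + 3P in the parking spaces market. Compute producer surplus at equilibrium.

Producer surplus = 6534

Equilibrium: 516 - 3P = -120 + 3P gives P* = 106, Q* = 198.
Supply starts at P = 40 (where Qs = 0).
PS = ½(106 − 40)(198) = 6534.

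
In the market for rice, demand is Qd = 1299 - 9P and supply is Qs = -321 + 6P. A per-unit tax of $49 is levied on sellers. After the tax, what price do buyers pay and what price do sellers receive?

Buyers pay $127.6, sellers receive $78.6

Pre-tax equilibrium: P* = 108, Q* = 327.
Tax on sellers shifts supply to Qs = -321 + 6(P − 49) = -615 + 6P.
1299 - 9P = -615 + 6P gives buyer price Pb = 127.6; sellers receive Ps = 127.6 − 49 = 78.6.
New quantity: Q = 1299 − 9(127.6) = 150.6.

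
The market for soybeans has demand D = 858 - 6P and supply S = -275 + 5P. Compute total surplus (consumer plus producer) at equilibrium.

Equilibrium: 858 - 6P = -275 + 5P gives P* = 103, Q* = 240.
Demand choke price: P = 143; supply starts at P = 55.
CS = ½(143 − 103)(240) = 4800; PS = ½(103 − 55)(240) = 5760.

Total surplus = 10560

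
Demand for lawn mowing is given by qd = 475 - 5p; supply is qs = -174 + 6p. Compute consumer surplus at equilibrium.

Equilibrium: 475 - 5p = -174 + 6p gives p* = 59, q* = 180.
Demand choke price (qd = 0): p = 95.
CS = ½(95 − 59)(180) = 3240.

Consumer surplus = 3240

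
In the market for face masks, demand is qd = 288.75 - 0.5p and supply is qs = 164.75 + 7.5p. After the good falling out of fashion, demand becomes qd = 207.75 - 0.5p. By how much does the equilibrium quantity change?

Original equilibrium: p* = 15.5, q* = 281.
New equilibrium: 207.75 - 0.5p = 164.75 + 7.5p, so 43 = 8p and p' = 5.375; q' = 207.75 − 0.5(5.375) = 205.0625.
Change in quantity: 205.0625 − 281 = -75.9375.

Δq = -75.9375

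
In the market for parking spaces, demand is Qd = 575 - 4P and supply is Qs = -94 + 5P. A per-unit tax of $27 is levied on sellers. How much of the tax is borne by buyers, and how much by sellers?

Pre-tax equilibrium: P* = 223/3, Q* = 833/3.
Tax on sellers shifts supply to Qs = -94 + 5(P − 27) = -229 + 5P.
575 - 4P = -229 + 5P gives buyer price Pb = 268/3; sellers receive Ps = 268/3 − 27 = 187/3.
New quantity: Q = 575 − 4(268/3) = 653/3.
Buyer burden = 268/3 − 223/3 = 15; seller burden = 223/3 − 187/3 = 12.

Buyers bear $15, sellers bear $12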